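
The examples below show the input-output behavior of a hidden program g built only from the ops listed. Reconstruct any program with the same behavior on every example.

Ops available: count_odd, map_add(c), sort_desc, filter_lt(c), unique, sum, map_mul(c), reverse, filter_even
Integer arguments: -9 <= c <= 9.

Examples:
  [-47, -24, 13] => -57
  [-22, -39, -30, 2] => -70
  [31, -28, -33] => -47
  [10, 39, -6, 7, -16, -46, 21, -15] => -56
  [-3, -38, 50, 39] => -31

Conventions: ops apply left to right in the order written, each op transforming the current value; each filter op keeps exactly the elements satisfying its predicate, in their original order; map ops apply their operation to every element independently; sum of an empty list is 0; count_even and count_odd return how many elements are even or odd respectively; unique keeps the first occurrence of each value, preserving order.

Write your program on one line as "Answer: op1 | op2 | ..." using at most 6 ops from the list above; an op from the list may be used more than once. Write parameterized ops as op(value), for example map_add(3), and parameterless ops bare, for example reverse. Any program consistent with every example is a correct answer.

map_add(7) | sort_desc | filter_lt(-5) | reverse | sum

Check, running the answer program on each example:
  [-47, -24, 13] -> [-40, -17, 20] -> [20, -17, -40] -> [-17, -40] -> [-40, -17] -> -57
  [-22, -39, -30, 2] -> [-15, -32, -23, 9] -> [9, -15, -23, -32] -> [-15, -23, -32] -> [-32, -23, -15] -> -70
  [31, -28, -33] -> [38, -21, -26] -> [38, -21, -26] -> [-21, -26] -> [-26, -21] -> -47
  [10, 39, -6, 7, -16, -46, 21, -15] -> [17, 46, 1, 14, -9, -39, 28, -8] -> [46, 28, 17, 14, 1, -8, -9, -39] -> [-8, -9, -39] -> [-39, -9, -8] -> -56
  [-3, -38, 50, 39] -> [4, -31, 57, 46] -> [57, 46, 4, -31] -> [-31] -> [-31] -> -31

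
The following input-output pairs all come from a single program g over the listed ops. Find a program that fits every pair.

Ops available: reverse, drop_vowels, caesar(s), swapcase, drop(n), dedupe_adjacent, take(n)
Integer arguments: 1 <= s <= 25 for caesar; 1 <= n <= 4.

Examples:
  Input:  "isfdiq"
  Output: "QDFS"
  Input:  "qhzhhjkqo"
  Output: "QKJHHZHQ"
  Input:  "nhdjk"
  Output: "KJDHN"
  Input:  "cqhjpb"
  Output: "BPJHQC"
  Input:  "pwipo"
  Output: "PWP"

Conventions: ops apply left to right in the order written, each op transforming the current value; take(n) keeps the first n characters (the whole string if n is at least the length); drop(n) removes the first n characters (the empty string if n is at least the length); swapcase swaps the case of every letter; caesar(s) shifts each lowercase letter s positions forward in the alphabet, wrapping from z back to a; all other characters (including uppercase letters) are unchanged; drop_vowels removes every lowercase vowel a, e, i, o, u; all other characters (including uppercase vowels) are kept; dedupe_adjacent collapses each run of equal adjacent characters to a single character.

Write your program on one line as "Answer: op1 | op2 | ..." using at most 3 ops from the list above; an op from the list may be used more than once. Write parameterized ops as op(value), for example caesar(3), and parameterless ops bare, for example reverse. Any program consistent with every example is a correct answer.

drop_vowels | reverse | swapcase

Check, running the answer program on each example:
  "isfdiq" -> "sfdq" -> "qdfs" -> "QDFS"
  "qhzhhjkqo" -> "qhzhhjkq" -> "qkjhhzhq" -> "QKJHHZHQ"
  "nhdjk" -> "nhdjk" -> "kjdhn" -> "KJDHN"
  "cqhjpb" -> "cqhjpb" -> "bpjhqc" -> "BPJHQC"
  "pwipo" -> "pwp" -> "pwp" -> "PWP"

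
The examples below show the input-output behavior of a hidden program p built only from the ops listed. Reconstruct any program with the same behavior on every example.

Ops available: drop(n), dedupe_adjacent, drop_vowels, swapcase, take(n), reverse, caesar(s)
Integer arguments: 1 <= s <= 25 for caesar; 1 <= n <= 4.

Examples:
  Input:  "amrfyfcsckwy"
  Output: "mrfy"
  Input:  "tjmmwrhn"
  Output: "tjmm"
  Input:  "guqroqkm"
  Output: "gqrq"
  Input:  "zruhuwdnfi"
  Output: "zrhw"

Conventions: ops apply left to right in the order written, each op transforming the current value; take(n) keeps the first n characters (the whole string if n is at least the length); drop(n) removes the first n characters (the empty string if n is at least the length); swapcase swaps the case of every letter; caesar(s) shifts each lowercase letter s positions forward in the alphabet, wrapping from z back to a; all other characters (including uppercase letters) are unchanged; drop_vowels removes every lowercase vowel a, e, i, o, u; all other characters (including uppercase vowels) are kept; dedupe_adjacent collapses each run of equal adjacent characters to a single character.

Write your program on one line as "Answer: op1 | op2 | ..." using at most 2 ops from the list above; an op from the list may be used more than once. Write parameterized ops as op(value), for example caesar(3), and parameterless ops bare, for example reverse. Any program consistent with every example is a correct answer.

drop_vowels | take(4)

Check, running the answer program on each example:
  "amrfyfcsckwy" -> "mrfyfcsckwy" -> "mrfy"
  "tjmmwrhn" -> "tjmmwrhn" -> "tjmm"
  "guqroqkm" -> "gqrqkm" -> "gqrq"
  "zruhuwdnfi" -> "zrhwdnf" -> "zrhw"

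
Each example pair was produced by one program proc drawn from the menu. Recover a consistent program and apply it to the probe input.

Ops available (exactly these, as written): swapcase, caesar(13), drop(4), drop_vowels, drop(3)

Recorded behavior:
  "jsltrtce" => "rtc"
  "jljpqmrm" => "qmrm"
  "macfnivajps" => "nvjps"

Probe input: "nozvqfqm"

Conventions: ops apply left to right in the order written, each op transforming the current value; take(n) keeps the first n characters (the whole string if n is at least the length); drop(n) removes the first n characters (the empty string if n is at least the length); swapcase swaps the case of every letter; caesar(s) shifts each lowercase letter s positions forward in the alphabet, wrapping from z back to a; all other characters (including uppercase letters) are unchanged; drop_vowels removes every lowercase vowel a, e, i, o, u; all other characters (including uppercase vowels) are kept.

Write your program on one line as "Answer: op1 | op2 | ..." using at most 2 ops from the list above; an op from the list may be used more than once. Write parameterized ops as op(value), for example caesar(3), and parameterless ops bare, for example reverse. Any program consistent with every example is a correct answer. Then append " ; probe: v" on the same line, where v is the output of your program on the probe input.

drop(4) | drop_vowels ; probe: "qfqm"

Check, running the answer program on each example:
  "jsltrtce" -> "rtce" -> "rtc"
  "jljpqmrm" -> "qmrm" -> "qmrm"
  "macfnivajps" -> "nivajps" -> "nvjps"
  probe: "nozvqfqm" -> "qfqm" -> "qfqm"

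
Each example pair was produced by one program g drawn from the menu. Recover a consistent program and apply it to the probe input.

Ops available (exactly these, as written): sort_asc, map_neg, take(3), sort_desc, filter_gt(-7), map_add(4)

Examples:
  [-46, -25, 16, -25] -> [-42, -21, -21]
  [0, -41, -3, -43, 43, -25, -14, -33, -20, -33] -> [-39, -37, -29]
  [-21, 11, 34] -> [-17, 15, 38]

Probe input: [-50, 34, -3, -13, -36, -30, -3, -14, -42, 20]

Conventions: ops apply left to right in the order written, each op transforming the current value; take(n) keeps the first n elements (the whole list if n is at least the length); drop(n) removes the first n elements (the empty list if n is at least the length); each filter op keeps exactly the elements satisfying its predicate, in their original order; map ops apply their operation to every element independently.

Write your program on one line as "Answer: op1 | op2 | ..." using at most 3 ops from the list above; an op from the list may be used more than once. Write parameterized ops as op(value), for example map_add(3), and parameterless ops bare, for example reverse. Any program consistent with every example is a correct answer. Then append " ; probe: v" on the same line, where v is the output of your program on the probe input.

sort_asc | take(3) | map_add(4) ; probe: [-46, -38, -32]

Check, running the answer program on each example:
  [-46, -25, 16, -25] -> [-46, -25, -25, 16] -> [-46, -25, -25] -> [-42, -21, -21]
  [0, -41, -3, -43, 43, -25, -14, -33, -20, -33] -> [-43, -41, -33, -33, -25, -20, -14, -3, 0, 43] -> [-43, -41, -33] -> [-39, -37, -29]
  [-21, 11, 34] -> [-21, 11, 34] -> [-21, 11, 34] -> [-17, 15, 38]
  probe: [-50, 34, -3, -13, -36, -30, -3, -14, -42, 20] -> [-50, -42, -36, -30, -14, -13, -3, -3, 20, 34] -> [-50, -42, -36] -> [-46, -38, -32]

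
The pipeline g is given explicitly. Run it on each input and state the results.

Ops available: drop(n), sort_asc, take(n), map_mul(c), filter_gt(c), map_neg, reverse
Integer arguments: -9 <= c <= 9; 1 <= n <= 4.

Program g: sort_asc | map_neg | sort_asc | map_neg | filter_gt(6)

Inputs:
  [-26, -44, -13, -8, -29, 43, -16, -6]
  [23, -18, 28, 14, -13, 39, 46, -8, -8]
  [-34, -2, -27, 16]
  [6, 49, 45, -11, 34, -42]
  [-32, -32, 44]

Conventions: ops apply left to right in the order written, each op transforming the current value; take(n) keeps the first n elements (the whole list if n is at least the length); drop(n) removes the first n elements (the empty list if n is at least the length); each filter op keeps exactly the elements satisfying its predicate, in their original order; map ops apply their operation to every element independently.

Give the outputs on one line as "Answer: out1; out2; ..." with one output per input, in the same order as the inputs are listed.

Execution, op by op:
  [-26, -44, -13, -8, -29, 43, -16, -6] -> [-44, -29, -26, -16, -13, -8, -6, 43] -> [44, 29, 26, 16, 13, 8, 6, -43] -> [-43, 6, 8, 13, 16, 26, 29, 44] -> [43, -6, -8, -13, -16, -26, -29, -44] -> [43]
  [23, -18, 28, 14, -13, 39, 46, -8, -8] -> [-18, -13, -8, -8, 14, 23, 28, 39, 46] -> [18, 13, 8, 8, -14, -23, -28, -39, -46] -> [-46, -39, -28, -23, -14, 8, 8, 13, 18] -> [46, 39, 28, 23, 14, -8, -8, -13, -18] -> [46, 39, 28, 23, 14]
  [-34, -2, -27, 16] -> [-34, -27, -2, 16] -> [34, 27, 2, -16] -> [-16, 2, 27, 34] -> [16, -2, -27, -34] -> [16]
  [6, 49, 45, -11, 34, -42] -> [-42, -11, 6, 34, 45, 49] -> [42, 11, -6, -34, -45, -49] -> [-49, -45, -34, -6, 11, 42] -> [49, 45, 34, 6, -11, -42] -> [49, 45, 34]
  [-32, -32, 44] -> [-32, -32, 44] -> [32, 32, -44] -> [-44, 32, 32] -> [44, -32, -32] -> [44]

[43]; [46, 39, 28, 23, 14]; [16]; [49, 45, 34]; [44]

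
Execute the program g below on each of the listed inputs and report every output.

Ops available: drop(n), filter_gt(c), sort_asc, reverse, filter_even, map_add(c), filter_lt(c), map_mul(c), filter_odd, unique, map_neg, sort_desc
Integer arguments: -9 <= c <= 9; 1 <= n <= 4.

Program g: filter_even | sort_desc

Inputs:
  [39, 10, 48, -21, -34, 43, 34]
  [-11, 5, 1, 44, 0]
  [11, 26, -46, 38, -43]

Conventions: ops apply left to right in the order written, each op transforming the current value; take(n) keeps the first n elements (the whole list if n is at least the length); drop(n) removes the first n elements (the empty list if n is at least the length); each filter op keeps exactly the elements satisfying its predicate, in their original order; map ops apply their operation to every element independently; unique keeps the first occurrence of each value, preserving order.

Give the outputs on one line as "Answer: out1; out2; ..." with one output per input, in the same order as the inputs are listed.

Execution, op by op:
  [39, 10, 48, -21, -34, 43, 34] -> [10, 48, -34, 34] -> [48, 34, 10, -34]
  [-11, 5, 1, 44, 0] -> [44, 0] -> [44, 0]
  [11, 26, -46, 38, -43] -> [26, -46, 38] -> [38, 26, -46]

[48, 34, 10, -34]; [44, 0]; [38, 26, -46]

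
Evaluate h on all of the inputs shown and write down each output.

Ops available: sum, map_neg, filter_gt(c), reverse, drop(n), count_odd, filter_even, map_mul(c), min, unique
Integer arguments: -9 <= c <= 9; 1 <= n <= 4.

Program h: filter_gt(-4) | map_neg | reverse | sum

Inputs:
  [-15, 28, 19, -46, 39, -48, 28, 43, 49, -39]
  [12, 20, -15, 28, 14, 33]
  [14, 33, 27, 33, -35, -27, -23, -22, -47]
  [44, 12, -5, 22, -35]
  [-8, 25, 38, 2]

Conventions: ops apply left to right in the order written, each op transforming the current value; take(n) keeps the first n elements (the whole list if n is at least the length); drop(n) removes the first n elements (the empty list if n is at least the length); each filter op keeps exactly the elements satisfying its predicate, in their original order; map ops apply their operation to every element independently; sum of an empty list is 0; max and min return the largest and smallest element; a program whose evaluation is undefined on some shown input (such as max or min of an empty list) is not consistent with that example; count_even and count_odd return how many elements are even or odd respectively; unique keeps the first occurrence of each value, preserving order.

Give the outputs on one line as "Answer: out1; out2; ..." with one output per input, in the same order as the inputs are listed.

Execution, op by op:
  [-15, 28, 19, -46, 39, -48, 28, 43, 49, -39] -> [28, 19, 39, 28, 43, 49] -> [-28, -19, -39, -28, -43, -49] -> [-49, -43, -28, -39, -19, -28] -> -206
  [12, 20, -15, 28, 14, 33] -> [12, 20, 28, 14, 33] -> [-12, -20, -28, -14, -33] -> [-33, -14, -28, -20, -12] -> -107
  [14, 33, 27, 33, -35, -27, -23, -22, -47] -> [14, 33, 27, 33] -> [-14, -33, -27, -33] -> [-33, -27, -33, -14] -> -107
  [44, 12, -5, 22, -35] -> [44, 12, 22] -> [-44, -12, -22] -> [-22, -12, -44] -> -78
  [-8, 25, 38, 2] -> [25, 38, 2] -> [-25, -38, -2] -> [-2, -38, -25] -> -65

-206; -107; -107; -78; -65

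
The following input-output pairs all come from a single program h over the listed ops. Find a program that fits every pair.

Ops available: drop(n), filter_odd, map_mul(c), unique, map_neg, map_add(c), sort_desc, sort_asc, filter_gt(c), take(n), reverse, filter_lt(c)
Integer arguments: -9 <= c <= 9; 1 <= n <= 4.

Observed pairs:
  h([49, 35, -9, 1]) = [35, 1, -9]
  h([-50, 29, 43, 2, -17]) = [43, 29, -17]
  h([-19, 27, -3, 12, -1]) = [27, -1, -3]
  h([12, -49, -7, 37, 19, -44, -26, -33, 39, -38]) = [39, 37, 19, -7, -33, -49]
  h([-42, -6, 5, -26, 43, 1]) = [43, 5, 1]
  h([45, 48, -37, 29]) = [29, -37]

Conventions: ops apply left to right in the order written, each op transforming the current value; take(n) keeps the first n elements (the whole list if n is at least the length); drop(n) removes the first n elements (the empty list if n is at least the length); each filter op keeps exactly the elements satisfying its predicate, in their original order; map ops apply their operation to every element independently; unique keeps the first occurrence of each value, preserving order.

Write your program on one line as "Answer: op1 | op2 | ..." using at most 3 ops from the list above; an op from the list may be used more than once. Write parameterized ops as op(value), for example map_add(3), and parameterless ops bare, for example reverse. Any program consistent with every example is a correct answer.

drop(1) | filter_odd | sort_desc

Check, running the answer program on each example:
  [49, 35, -9, 1] -> [35, -9, 1] -> [35, -9, 1] -> [35, 1, -9]
  [-50, 29, 43, 2, -17] -> [29, 43, 2, -17] -> [29, 43, -17] -> [43, 29, -17]
  [-19, 27, -3, 12, -1] -> [27, -3, 12, -1] -> [27, -3, -1] -> [27, -1, -3]
  [12, -49, -7, 37, 19, -44, -26, -33, 39, -38] -> [-49, -7, 37, 19, -44, -26, -33, 39, -38] -> [-49, -7, 37, 19, -33, 39] -> [39, 37, 19, -7, -33, -49]
  [-42, -6, 5, -26, 43, 1] -> [-6, 5, -26, 43, 1] -> [5, 43, 1] -> [43, 5, 1]
  [45, 48, -37, 29] -> [48, -37, 29] -> [-37, 29] -> [29, -37]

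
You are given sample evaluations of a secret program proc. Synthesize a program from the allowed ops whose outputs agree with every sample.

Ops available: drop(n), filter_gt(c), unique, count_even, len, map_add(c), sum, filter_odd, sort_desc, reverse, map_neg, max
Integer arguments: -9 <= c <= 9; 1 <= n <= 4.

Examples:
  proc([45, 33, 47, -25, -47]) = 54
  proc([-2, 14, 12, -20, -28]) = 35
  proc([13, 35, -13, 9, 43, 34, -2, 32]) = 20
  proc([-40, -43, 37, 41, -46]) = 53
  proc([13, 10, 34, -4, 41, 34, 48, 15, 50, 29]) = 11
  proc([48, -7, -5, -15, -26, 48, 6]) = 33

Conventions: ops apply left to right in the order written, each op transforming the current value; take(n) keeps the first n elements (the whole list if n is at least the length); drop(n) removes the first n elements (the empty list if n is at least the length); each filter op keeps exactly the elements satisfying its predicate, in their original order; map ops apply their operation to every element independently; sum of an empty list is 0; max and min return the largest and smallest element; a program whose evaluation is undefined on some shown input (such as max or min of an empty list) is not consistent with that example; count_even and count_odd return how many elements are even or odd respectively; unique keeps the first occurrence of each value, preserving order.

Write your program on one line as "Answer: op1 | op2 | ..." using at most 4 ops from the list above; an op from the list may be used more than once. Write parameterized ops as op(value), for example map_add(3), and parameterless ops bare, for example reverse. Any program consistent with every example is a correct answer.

map_neg | map_add(7) | max

Check, running the answer program on each example:
  [45, 33, 47, -25, -47] -> [-45, -33, -47, 25, 47] -> [-38, -26, -40, 32, 54] -> 54
  [-2, 14, 12, -20, -28] -> [2, -14, -12, 20, 28] -> [9, -7, -5, 27, 35] -> 35
  [13, 35, -13, 9, 43, 34, -2, 32] -> [-13, -35, 13, -9, -43, -34, 2, -32] -> [-6, -28, 20, -2, -36, -27, 9, -25] -> 20
  [-40, -43, 37, 41, -46] -> [40, 43, -37, -41, 46] -> [47, 50, -30, -34, 53] -> 53
  [13, 10, 34, -4, 41, 34, 48, 15, 50, 29] -> [-13, -10, -34, 4, -41, -34, -48, -15, -50, -29] -> [-6, -3, -27, 11, -34, -27, -41, -8, -43, -22] -> 11
  [48, -7, -5, -15, -26, 48, 6] -> [-48, 7, 5, 15, 26, -48, -6] -> [-41, 14, 12, 22, 33, -41, 1] -> 33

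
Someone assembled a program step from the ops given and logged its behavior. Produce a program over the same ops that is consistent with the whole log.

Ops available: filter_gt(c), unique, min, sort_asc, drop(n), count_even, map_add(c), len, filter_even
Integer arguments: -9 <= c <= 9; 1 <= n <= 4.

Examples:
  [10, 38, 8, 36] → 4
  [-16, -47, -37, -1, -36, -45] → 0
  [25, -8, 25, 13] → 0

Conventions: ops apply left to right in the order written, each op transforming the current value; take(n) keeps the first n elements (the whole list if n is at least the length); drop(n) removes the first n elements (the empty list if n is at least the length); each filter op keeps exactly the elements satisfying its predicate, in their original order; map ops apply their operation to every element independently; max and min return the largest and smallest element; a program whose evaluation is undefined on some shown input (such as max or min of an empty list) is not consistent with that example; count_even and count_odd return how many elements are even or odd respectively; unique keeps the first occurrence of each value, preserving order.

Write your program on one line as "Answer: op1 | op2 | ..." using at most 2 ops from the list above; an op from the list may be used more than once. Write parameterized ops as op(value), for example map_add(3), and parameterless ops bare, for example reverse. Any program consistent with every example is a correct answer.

filter_gt(-8) | count_even

Check, running the answer program on each example:
  [10, 38, 8, 36] -> [10, 38, 8, 36] -> 4
  [-16, -47, -37, -1, -36, -45] -> [-1] -> 0
  [25, -8, 25, 13] -> [25, 25, 13] -> 0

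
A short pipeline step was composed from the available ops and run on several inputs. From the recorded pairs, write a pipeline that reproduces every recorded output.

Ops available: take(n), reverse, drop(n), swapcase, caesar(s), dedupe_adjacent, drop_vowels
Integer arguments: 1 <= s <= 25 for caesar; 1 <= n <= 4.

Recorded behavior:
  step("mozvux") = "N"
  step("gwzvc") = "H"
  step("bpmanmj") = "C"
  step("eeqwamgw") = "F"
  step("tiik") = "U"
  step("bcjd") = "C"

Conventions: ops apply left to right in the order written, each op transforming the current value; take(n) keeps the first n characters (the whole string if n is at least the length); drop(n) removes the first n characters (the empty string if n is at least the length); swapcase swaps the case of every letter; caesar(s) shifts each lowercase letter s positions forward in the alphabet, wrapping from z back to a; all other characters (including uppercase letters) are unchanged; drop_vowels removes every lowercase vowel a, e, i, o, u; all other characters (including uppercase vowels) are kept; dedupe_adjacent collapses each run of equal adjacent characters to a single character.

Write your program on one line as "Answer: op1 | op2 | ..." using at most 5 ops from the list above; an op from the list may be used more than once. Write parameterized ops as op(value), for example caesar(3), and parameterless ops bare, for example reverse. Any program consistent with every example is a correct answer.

dedupe_adjacent | caesar(1) | swapcase | take(1)

Check, running the answer program on each example:
  "mozvux" -> "mozvux" -> "npawvy" -> "NPAWVY" -> "N"
  "gwzvc" -> "gwzvc" -> "hxawd" -> "HXAWD" -> "H"
  "bpmanmj" -> "bpmanmj" -> "cqnbonk" -> "CQNBONK" -> "C"
  "eeqwamgw" -> "eqwamgw" -> "frxbnhx" -> "FRXBNHX" -> "F"
  "tiik" -> "tik" -> "ujl" -> "UJL" -> "U"
  "bcjd" -> "bcjd" -> "cdke" -> "CDKE" -> "C"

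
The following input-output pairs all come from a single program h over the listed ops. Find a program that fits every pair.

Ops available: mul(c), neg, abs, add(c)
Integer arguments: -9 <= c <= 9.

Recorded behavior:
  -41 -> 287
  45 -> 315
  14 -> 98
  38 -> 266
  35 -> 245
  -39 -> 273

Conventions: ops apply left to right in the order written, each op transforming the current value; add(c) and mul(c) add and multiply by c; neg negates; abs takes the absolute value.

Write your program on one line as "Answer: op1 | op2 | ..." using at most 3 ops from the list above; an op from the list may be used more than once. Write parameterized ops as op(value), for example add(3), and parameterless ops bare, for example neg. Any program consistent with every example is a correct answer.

mul(7) | abs

Check, running the answer program on each example:
  -41 -> -287 -> 287
  45 -> 315 -> 315
  14 -> 98 -> 98
  38 -> 266 -> 266
  35 -> 245 -> 245
  -39 -> -273 -> 273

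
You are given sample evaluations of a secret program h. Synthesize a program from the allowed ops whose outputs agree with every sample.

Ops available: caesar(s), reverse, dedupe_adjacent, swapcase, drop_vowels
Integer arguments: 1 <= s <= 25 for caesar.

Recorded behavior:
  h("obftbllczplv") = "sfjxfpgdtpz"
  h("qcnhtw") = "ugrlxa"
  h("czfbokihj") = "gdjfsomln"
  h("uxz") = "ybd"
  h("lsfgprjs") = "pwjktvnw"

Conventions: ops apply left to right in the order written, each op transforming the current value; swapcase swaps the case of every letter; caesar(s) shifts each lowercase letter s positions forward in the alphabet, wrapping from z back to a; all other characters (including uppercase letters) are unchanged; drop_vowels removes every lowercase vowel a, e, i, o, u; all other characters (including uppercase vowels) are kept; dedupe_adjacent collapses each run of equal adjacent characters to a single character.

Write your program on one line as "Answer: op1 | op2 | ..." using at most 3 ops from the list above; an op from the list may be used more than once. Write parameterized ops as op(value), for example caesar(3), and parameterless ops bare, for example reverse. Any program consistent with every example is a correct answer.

dedupe_adjacent | caesar(4)

Check, running the answer program on each example:
  "obftbllczplv" -> "obftblczplv" -> "sfjxfpgdtpz"
  "qcnhtw" -> "qcnhtw" -> "ugrlxa"
  "czfbokihj" -> "czfbokihj" -> "gdjfsomln"
  "uxz" -> "uxz" -> "ybd"
  "lsfgprjs" -> "lsfgprjs" -> "pwjktvnw"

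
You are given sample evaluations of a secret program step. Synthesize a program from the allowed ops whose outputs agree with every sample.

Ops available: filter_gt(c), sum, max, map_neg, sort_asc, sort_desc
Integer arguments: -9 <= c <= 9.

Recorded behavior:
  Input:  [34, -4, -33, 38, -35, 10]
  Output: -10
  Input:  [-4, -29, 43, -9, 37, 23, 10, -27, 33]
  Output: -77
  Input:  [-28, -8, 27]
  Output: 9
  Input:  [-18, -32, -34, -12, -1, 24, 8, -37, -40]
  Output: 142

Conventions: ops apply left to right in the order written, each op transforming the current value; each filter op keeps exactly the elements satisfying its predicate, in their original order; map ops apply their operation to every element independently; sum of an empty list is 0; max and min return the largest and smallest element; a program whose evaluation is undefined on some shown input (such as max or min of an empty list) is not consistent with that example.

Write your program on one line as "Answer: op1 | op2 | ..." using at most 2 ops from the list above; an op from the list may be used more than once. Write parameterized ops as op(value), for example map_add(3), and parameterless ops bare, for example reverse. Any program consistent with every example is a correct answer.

map_neg | sum

Check, running the answer program on each example:
  [34, -4, -33, 38, -35, 10] -> [-34, 4, 33, -38, 35, -10] -> -10
  [-4, -29, 43, -9, 37, 23, 10, -27, 33] -> [4, 29, -43, 9, -37, -23, -10, 27, -33] -> -77
  [-28, -8, 27] -> [28, 8, -27] -> 9
  [-18, -32, -34, -12, -1, 24, 8, -37, -40] -> [18, 32, 34, 12, 1, -24, -8, 37, 40] -> 142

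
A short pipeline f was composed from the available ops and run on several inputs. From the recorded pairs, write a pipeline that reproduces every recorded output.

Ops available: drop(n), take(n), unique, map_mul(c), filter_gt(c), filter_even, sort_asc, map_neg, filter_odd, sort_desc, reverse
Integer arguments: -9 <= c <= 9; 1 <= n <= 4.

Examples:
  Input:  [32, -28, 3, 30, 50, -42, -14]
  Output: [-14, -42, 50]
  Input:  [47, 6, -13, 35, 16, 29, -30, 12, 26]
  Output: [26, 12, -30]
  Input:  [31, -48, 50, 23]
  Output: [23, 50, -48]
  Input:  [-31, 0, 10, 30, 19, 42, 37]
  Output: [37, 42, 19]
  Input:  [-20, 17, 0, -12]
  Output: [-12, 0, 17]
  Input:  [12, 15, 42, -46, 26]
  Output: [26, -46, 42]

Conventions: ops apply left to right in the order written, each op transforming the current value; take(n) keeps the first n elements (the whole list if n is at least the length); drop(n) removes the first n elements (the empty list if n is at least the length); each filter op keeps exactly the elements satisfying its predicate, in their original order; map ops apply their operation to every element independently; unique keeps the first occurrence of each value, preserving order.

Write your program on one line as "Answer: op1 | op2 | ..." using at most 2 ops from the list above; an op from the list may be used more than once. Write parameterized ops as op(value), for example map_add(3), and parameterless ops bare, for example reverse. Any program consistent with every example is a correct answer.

reverse | take(3)

Check, running the answer program on each example:
  [32, -28, 3, 30, 50, -42, -14] -> [-14, -42, 50, 30, 3, -28, 32] -> [-14, -42, 50]
  [47, 6, -13, 35, 16, 29, -30, 12, 26] -> [26, 12, -30, 29, 16, 35, -13, 6, 47] -> [26, 12, -30]
  [31, -48, 50, 23] -> [23, 50, -48, 31] -> [23, 50, -48]
  [-31, 0, 10, 30, 19, 42, 37] -> [37, 42, 19, 30, 10, 0, -31] -> [37, 42, 19]
  [-20, 17, 0, -12] -> [-12, 0, 17, -20] -> [-12, 0, 17]
  [12, 15, 42, -46, 26] -> [26, -46, 42, 15, 12] -> [26, -46, 42]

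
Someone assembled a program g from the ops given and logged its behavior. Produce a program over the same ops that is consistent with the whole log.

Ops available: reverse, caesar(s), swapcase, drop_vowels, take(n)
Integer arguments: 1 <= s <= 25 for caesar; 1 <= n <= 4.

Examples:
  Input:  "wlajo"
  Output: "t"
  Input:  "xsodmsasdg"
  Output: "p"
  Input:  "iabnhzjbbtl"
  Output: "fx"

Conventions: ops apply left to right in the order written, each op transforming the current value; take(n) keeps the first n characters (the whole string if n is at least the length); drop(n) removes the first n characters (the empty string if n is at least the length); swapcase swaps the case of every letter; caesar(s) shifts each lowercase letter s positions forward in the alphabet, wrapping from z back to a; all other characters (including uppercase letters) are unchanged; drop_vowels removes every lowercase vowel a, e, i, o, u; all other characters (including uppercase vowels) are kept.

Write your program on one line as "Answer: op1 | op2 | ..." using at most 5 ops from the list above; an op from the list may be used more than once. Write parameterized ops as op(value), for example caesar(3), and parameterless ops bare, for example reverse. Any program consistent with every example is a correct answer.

caesar(7) | caesar(16) | take(4) | take(2) | drop_vowels

Check, running the answer program on each example:
  "wlajo" -> "dshqv" -> "tixgl" -> "tixg" -> "ti" -> "t"
  "xsodmsasdg" -> "ezvktzhzkn" -> "uplajpxpad" -> "upla" -> "up" -> "p"
  "iabnhzjbbtl" -> "phiuogqiias" -> "fxykewgyyqi" -> "fxyk" -> "fx" -> "fx"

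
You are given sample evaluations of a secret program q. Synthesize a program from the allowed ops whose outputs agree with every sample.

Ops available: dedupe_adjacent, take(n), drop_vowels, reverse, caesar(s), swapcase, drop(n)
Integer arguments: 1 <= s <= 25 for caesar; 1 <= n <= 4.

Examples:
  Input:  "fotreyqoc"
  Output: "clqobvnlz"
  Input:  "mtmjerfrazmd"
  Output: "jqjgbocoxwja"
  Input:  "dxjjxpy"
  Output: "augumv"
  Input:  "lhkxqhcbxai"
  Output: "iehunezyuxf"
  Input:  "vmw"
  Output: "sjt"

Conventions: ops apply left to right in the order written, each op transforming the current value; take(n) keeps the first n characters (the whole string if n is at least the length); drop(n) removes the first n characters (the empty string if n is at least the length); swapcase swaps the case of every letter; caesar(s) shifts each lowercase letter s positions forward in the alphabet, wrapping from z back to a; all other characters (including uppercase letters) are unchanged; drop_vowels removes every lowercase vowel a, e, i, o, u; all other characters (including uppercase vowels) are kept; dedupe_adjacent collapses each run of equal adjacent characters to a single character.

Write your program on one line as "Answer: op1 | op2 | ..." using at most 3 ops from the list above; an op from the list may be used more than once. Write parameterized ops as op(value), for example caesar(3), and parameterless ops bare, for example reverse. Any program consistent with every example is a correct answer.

dedupe_adjacent | caesar(23)

Check, running the answer program on each example:
  "fotreyqoc" -> "fotreyqoc" -> "clqobvnlz"
  "mtmjerfrazmd" -> "mtmjerfrazmd" -> "jqjgbocoxwja"
  "dxjjxpy" -> "dxjxpy" -> "augumv"
  "lhkxqhcbxai" -> "lhkxqhcbxai" -> "iehunezyuxf"
  "vmw" -> "vmw" -> "sjt"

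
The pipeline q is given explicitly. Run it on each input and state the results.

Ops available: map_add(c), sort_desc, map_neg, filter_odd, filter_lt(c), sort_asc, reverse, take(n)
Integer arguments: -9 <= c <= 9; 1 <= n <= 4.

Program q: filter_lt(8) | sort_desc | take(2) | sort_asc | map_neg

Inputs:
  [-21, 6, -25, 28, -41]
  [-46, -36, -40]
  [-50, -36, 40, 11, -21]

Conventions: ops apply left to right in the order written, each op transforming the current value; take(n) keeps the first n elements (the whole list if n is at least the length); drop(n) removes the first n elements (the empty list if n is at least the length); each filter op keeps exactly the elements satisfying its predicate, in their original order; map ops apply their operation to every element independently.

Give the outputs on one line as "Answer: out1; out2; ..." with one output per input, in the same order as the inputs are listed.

Execution, op by op:
  [-21, 6, -25, 28, -41] -> [-21, 6, -25, -41] -> [6, -21, -25, -41] -> [6, -21] -> [-21, 6] -> [21, -6]
  [-46, -36, -40] -> [-46, -36, -40] -> [-36, -40, -46] -> [-36, -40] -> [-40, -36] -> [40, 36]
  [-50, -36, 40, 11, -21] -> [-50, -36, -21] -> [-21, -36, -50] -> [-21, -36] -> [-36, -21] -> [36, 21]

[21, -6]; [40, 36]; [36, 21]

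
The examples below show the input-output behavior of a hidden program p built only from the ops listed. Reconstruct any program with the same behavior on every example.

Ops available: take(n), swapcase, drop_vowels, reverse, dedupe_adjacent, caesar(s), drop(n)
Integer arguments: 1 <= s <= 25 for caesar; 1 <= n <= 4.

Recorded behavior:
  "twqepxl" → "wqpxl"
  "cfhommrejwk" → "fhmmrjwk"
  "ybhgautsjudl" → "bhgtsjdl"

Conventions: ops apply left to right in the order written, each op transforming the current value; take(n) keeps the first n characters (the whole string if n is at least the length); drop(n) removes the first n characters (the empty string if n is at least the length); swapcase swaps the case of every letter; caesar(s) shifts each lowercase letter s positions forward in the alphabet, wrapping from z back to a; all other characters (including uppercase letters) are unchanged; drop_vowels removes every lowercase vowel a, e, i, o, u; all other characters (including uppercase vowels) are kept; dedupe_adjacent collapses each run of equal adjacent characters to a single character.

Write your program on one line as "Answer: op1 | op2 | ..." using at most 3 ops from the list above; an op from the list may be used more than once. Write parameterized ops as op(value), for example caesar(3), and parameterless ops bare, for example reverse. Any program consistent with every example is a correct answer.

drop(1) | drop_vowels

Check, running the answer program on each example:
  "twqepxl" -> "wqepxl" -> "wqpxl"
  "cfhommrejwk" -> "fhommrejwk" -> "fhmmrjwk"
  "ybhgautsjudl" -> "bhgautsjudl" -> "bhgtsjdl"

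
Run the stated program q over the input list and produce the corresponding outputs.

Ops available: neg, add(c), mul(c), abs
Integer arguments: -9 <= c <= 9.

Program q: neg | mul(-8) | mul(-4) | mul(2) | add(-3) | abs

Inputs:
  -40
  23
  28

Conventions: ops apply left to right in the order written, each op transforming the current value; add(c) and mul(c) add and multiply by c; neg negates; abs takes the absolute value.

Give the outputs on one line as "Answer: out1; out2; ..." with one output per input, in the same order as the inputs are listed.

Execution, op by op:
  -40 -> 40 -> -320 -> 1280 -> 2560 -> 2557 -> 2557
  23 -> -23 -> 184 -> -736 -> -1472 -> -1475 -> 1475
  28 -> -28 -> 224 -> -896 -> -1792 -> -1795 -> 1795

2557; 1475; 1795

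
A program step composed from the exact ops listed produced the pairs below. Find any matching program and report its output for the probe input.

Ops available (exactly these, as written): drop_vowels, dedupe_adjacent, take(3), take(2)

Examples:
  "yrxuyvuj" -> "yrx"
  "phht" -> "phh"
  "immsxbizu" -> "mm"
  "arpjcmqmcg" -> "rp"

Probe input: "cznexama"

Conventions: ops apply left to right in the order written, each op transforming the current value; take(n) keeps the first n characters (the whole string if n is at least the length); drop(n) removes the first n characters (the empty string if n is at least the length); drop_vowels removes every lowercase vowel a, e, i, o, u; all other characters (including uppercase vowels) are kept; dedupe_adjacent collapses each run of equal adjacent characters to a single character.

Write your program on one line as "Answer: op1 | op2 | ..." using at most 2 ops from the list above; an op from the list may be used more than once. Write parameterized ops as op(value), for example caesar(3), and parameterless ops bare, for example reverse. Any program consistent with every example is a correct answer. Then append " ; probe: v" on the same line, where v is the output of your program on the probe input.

take(3) | drop_vowels ; probe: "czn"

Check, running the answer program on each example:
  "yrxuyvuj" -> "yrx" -> "yrx"
  "phht" -> "phh" -> "phh"
  "immsxbizu" -> "imm" -> "mm"
  "arpjcmqmcg" -> "arp" -> "rp"
  probe: "cznexama" -> "czn" -> "czn"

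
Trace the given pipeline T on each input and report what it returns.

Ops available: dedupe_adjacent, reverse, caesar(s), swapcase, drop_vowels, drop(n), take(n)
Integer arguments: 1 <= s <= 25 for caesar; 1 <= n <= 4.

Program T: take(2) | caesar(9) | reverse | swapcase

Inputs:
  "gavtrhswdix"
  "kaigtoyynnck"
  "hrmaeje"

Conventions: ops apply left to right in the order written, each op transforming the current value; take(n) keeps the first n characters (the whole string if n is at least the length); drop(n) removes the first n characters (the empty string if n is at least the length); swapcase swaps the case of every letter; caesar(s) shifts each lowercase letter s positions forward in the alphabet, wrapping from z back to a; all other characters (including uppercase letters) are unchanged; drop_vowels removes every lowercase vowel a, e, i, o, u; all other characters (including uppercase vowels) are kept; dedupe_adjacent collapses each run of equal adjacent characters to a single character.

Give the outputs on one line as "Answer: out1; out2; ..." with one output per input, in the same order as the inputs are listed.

Execution, op by op:
  "gavtrhswdix" -> "ga" -> "pj" -> "jp" -> "JP"
  "kaigtoyynnck" -> "ka" -> "tj" -> "jt" -> "JT"
  "hrmaeje" -> "hr" -> "qa" -> "aq" -> "AQ"

"JP"; "JT"; "AQ"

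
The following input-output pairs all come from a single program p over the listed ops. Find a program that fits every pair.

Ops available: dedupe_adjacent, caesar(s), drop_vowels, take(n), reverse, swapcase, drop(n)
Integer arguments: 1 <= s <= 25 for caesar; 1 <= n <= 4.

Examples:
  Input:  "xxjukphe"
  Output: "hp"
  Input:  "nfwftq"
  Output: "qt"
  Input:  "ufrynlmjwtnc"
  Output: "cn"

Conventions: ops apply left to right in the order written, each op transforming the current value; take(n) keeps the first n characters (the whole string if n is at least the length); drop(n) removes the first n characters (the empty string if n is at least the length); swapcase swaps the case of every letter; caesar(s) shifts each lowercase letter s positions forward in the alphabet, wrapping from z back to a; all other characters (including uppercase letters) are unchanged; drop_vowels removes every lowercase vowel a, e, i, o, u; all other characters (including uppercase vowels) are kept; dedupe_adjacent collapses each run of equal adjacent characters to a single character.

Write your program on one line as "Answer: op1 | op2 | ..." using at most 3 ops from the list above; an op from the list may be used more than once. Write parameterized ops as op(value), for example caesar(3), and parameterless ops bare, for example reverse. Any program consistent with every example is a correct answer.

drop_vowels | reverse | take(2)

Check, running the answer program on each example:
  "xxjukphe" -> "xxjkph" -> "hpkjxx" -> "hp"
  "nfwftq" -> "nfwftq" -> "qtfwfn" -> "qt"
  "ufrynlmjwtnc" -> "frynlmjwtnc" -> "cntwjmlnyrf" -> "cn"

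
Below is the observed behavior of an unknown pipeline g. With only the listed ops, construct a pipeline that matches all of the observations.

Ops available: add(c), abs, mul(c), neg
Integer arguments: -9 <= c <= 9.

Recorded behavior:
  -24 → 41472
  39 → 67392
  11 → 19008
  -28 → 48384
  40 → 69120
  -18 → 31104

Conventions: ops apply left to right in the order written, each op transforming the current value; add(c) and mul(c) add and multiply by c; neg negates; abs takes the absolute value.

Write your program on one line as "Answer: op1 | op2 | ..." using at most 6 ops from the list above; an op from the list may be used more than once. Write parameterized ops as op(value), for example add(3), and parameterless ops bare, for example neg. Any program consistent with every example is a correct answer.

abs | mul(-6) | neg | mul(8) | mul(-4) | mul(-9)

Check, running the answer program on each example:
  -24 -> 24 -> -144 -> 144 -> 1152 -> -4608 -> 41472
  39 -> 39 -> -234 -> 234 -> 1872 -> -7488 -> 67392
  11 -> 11 -> -66 -> 66 -> 528 -> -2112 -> 19008
  -28 -> 28 -> -168 -> 168 -> 1344 -> -5376 -> 48384
  40 -> 40 -> -240 -> 240 -> 1920 -> -7680 -> 69120
  -18 -> 18 -> -108 -> 108 -> 864 -> -3456 -> 31104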